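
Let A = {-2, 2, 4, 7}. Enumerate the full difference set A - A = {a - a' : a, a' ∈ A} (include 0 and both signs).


A - A = {a - a' : a, a' ∈ A}.
Compute a - a' for each ordered pair (a, a'):
a = -2: -2--2=0, -2-2=-4, -2-4=-6, -2-7=-9
a = 2: 2--2=4, 2-2=0, 2-4=-2, 2-7=-5
a = 4: 4--2=6, 4-2=2, 4-4=0, 4-7=-3
a = 7: 7--2=9, 7-2=5, 7-4=3, 7-7=0
Collecting distinct values (and noting 0 appears from a-a):
A - A = {-9, -6, -5, -4, -3, -2, 0, 2, 3, 4, 5, 6, 9}
|A - A| = 13

A - A = {-9, -6, -5, -4, -3, -2, 0, 2, 3, 4, 5, 6, 9}


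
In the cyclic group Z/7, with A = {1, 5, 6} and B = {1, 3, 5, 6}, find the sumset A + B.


Work in Z/7Z: reduce every sum a + b modulo 7.
Enumerate all 12 pairs:
a = 1: 1+1=2, 1+3=4, 1+5=6, 1+6=0
a = 5: 5+1=6, 5+3=1, 5+5=3, 5+6=4
a = 6: 6+1=0, 6+3=2, 6+5=4, 6+6=5
Distinct residues collected: {0, 1, 2, 3, 4, 5, 6}
|A + B| = 7 (out of 7 total residues).

A + B = {0, 1, 2, 3, 4, 5, 6}


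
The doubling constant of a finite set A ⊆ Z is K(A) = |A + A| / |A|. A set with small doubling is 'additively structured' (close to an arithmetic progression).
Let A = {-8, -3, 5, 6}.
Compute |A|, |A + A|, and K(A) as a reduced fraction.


|A| = 4.
Compute A + A by enumerating all 16 pairs.
A + A = {-16, -11, -6, -3, -2, 2, 3, 10, 11, 12}, so |A + A| = 10.
K = |A + A| / |A| = 10/4 = 5/2 ≈ 2.5000.
Reference: AP of size 4 gives K = 7/4 ≈ 1.7500; a fully generic set of size 4 gives K ≈ 2.5000.

|A| = 4, |A + A| = 10, K = 10/4 = 5/2.


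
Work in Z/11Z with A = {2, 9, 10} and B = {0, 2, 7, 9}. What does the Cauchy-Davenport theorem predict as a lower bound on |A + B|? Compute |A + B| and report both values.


Cauchy-Davenport: |A + B| ≥ min(p, |A| + |B| - 1) for A, B nonempty in Z/pZ.
|A| = 3, |B| = 4, p = 11.
CD lower bound = min(11, 3 + 4 - 1) = min(11, 6) = 6.
Compute A + B mod 11 directly:
a = 2: 2+0=2, 2+2=4, 2+7=9, 2+9=0
a = 9: 9+0=9, 9+2=0, 9+7=5, 9+9=7
a = 10: 10+0=10, 10+2=1, 10+7=6, 10+9=8
A + B = {0, 1, 2, 4, 5, 6, 7, 8, 9, 10}, so |A + B| = 10.
Verify: 10 ≥ 6? Yes ✓.

CD lower bound = 6, actual |A + B| = 10.


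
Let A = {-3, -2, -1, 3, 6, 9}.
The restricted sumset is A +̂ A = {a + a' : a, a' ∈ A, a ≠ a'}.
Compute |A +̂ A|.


Restricted sumset: A +̂ A = {a + a' : a ∈ A, a' ∈ A, a ≠ a'}.
Equivalently, take A + A and drop any sum 2a that is achievable ONLY as a + a for a ∈ A (i.e. sums representable only with equal summands).
Enumerate pairs (a, a') with a < a' (symmetric, so each unordered pair gives one sum; this covers all a ≠ a'):
  -3 + -2 = -5
  -3 + -1 = -4
  -3 + 3 = 0
  -3 + 6 = 3
  -3 + 9 = 6
  -2 + -1 = -3
  -2 + 3 = 1
  -2 + 6 = 4
  -2 + 9 = 7
  -1 + 3 = 2
  -1 + 6 = 5
  -1 + 9 = 8
  3 + 6 = 9
  3 + 9 = 12
  6 + 9 = 15
Collected distinct sums: {-5, -4, -3, 0, 1, 2, 3, 4, 5, 6, 7, 8, 9, 12, 15}
|A +̂ A| = 15
(Reference bound: |A +̂ A| ≥ 2|A| - 3 for |A| ≥ 2, with |A| = 6 giving ≥ 9.)

|A +̂ A| = 15


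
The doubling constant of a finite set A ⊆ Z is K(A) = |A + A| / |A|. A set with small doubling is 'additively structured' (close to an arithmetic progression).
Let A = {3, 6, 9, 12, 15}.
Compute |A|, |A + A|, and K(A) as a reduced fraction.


|A| = 5.
Compute A + A by enumerating all 25 pairs.
A + A = {6, 9, 12, 15, 18, 21, 24, 27, 30}, so |A + A| = 9.
K = |A + A| / |A| = 9/5 (already in lowest terms) ≈ 1.8000.
Reference: AP of size 5 gives K = 9/5 ≈ 1.8000; a fully generic set of size 5 gives K ≈ 3.0000.

|A| = 5, |A + A| = 9, K = 9/5.


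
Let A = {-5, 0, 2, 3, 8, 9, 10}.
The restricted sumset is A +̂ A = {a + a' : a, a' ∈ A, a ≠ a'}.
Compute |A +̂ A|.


Restricted sumset: A +̂ A = {a + a' : a ∈ A, a' ∈ A, a ≠ a'}.
Equivalently, take A + A and drop any sum 2a that is achievable ONLY as a + a for a ∈ A (i.e. sums representable only with equal summands).
Enumerate pairs (a, a') with a < a' (symmetric, so each unordered pair gives one sum; this covers all a ≠ a'):
  -5 + 0 = -5
  -5 + 2 = -3
  -5 + 3 = -2
  -5 + 8 = 3
  -5 + 9 = 4
  -5 + 10 = 5
  0 + 2 = 2
  0 + 3 = 3
  0 + 8 = 8
  0 + 9 = 9
  0 + 10 = 10
  2 + 3 = 5
  2 + 8 = 10
  2 + 9 = 11
  2 + 10 = 12
  3 + 8 = 11
  3 + 9 = 12
  3 + 10 = 13
  8 + 9 = 17
  8 + 10 = 18
  9 + 10 = 19
Collected distinct sums: {-5, -3, -2, 2, 3, 4, 5, 8, 9, 10, 11, 12, 13, 17, 18, 19}
|A +̂ A| = 16
(Reference bound: |A +̂ A| ≥ 2|A| - 3 for |A| ≥ 2, with |A| = 7 giving ≥ 11.)

|A +̂ A| = 16


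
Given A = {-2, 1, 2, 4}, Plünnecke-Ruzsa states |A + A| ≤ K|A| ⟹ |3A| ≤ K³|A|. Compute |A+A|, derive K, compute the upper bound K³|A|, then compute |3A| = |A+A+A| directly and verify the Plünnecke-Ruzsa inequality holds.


|A| = 4.
Step 1: Compute A + A by enumerating all 16 pairs.
A + A = {-4, -1, 0, 2, 3, 4, 5, 6, 8}, so |A + A| = 9.
Step 2: Doubling constant K = |A + A|/|A| = 9/4 = 9/4 ≈ 2.2500.
Step 3: Plünnecke-Ruzsa gives |3A| ≤ K³·|A| = (2.2500)³ · 4 ≈ 45.5625.
Step 4: Compute 3A = A + A + A directly by enumerating all triples (a,b,c) ∈ A³; |3A| = 15.
Step 5: Check 15 ≤ 45.5625? Yes ✓.

K = 9/4, Plünnecke-Ruzsa bound K³|A| ≈ 45.5625, |3A| = 15, inequality holds.


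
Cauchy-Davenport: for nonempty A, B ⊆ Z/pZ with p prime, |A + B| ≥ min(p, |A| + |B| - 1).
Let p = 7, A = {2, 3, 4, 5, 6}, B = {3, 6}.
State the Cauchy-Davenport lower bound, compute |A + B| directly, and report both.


Cauchy-Davenport: |A + B| ≥ min(p, |A| + |B| - 1) for A, B nonempty in Z/pZ.
|A| = 5, |B| = 2, p = 7.
CD lower bound = min(7, 5 + 2 - 1) = min(7, 6) = 6.
Compute A + B mod 7 directly:
a = 2: 2+3=5, 2+6=1
a = 3: 3+3=6, 3+6=2
a = 4: 4+3=0, 4+6=3
a = 5: 5+3=1, 5+6=4
a = 6: 6+3=2, 6+6=5
A + B = {0, 1, 2, 3, 4, 5, 6}, so |A + B| = 7.
Verify: 7 ≥ 6? Yes ✓.

CD lower bound = 6, actual |A + B| = 7.


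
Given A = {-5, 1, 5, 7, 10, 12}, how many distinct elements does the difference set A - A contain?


A - A = {a - a' : a, a' ∈ A}; |A| = 6.
Bounds: 2|A|-1 ≤ |A - A| ≤ |A|² - |A| + 1, i.e. 11 ≤ |A - A| ≤ 31.
Note: 0 ∈ A - A always (from a - a). The set is symmetric: if d ∈ A - A then -d ∈ A - A.
Enumerate nonzero differences d = a - a' with a > a' (then include -d):
Positive differences: {2, 3, 4, 5, 6, 7, 9, 10, 11, 12, 15, 17}
Full difference set: {0} ∪ (positive diffs) ∪ (negative diffs).
|A - A| = 1 + 2·12 = 25 (matches direct enumeration: 25).

|A - A| = 25


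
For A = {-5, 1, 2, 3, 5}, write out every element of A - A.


A - A = {a - a' : a, a' ∈ A}.
Compute a - a' for each ordered pair (a, a'):
a = -5: -5--5=0, -5-1=-6, -5-2=-7, -5-3=-8, -5-5=-10
a = 1: 1--5=6, 1-1=0, 1-2=-1, 1-3=-2, 1-5=-4
a = 2: 2--5=7, 2-1=1, 2-2=0, 2-3=-1, 2-5=-3
a = 3: 3--5=8, 3-1=2, 3-2=1, 3-3=0, 3-5=-2
a = 5: 5--5=10, 5-1=4, 5-2=3, 5-3=2, 5-5=0
Collecting distinct values (and noting 0 appears from a-a):
A - A = {-10, -8, -7, -6, -4, -3, -2, -1, 0, 1, 2, 3, 4, 6, 7, 8, 10}
|A - A| = 17

A - A = {-10, -8, -7, -6, -4, -3, -2, -1, 0, 1, 2, 3, 4, 6, 7, 8, 10}


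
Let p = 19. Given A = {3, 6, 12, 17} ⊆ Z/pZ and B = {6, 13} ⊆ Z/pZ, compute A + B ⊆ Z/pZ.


Work in Z/19Z: reduce every sum a + b modulo 19.
Enumerate all 8 pairs:
a = 3: 3+6=9, 3+13=16
a = 6: 6+6=12, 6+13=0
a = 12: 12+6=18, 12+13=6
a = 17: 17+6=4, 17+13=11
Distinct residues collected: {0, 4, 6, 9, 11, 12, 16, 18}
|A + B| = 8 (out of 19 total residues).

A + B = {0, 4, 6, 9, 11, 12, 16, 18}


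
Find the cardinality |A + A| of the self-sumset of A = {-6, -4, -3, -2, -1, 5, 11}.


A + A = {a + a' : a, a' ∈ A}; |A| = 7.
General bounds: 2|A| - 1 ≤ |A + A| ≤ |A|(|A|+1)/2, i.e. 13 ≤ |A + A| ≤ 28.
Lower bound 2|A|-1 is attained iff A is an arithmetic progression.
Enumerate sums a + a' for a ≤ a' (symmetric, so this suffices):
a = -6: -6+-6=-12, -6+-4=-10, -6+-3=-9, -6+-2=-8, -6+-1=-7, -6+5=-1, -6+11=5
a = -4: -4+-4=-8, -4+-3=-7, -4+-2=-6, -4+-1=-5, -4+5=1, -4+11=7
a = -3: -3+-3=-6, -3+-2=-5, -3+-1=-4, -3+5=2, -3+11=8
a = -2: -2+-2=-4, -2+-1=-3, -2+5=3, -2+11=9
a = -1: -1+-1=-2, -1+5=4, -1+11=10
a = 5: 5+5=10, 5+11=16
a = 11: 11+11=22
Distinct sums: {-12, -10, -9, -8, -7, -6, -5, -4, -3, -2, -1, 1, 2, 3, 4, 5, 7, 8, 9, 10, 16, 22}
|A + A| = 22

|A + A| = 22


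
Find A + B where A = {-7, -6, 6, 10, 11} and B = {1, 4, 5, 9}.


A + B = {a + b : a ∈ A, b ∈ B}.
Enumerate all |A|·|B| = 5·4 = 20 pairs (a, b) and collect distinct sums.
a = -7: -7+1=-6, -7+4=-3, -7+5=-2, -7+9=2
a = -6: -6+1=-5, -6+4=-2, -6+5=-1, -6+9=3
a = 6: 6+1=7, 6+4=10, 6+5=11, 6+9=15
a = 10: 10+1=11, 10+4=14, 10+5=15, 10+9=19
a = 11: 11+1=12, 11+4=15, 11+5=16, 11+9=20
Collecting distinct sums: A + B = {-6, -5, -3, -2, -1, 2, 3, 7, 10, 11, 12, 14, 15, 16, 19, 20}
|A + B| = 16

A + B = {-6, -5, -3, -2, -1, 2, 3, 7, 10, 11, 12, 14, 15, 16, 19, 20}


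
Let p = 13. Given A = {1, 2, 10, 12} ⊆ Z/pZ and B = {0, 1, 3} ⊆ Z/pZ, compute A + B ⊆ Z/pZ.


Work in Z/13Z: reduce every sum a + b modulo 13.
Enumerate all 12 pairs:
a = 1: 1+0=1, 1+1=2, 1+3=4
a = 2: 2+0=2, 2+1=3, 2+3=5
a = 10: 10+0=10, 10+1=11, 10+3=0
a = 12: 12+0=12, 12+1=0, 12+3=2
Distinct residues collected: {0, 1, 2, 3, 4, 5, 10, 11, 12}
|A + B| = 9 (out of 13 total residues).

A + B = {0, 1, 2, 3, 4, 5, 10, 11, 12}


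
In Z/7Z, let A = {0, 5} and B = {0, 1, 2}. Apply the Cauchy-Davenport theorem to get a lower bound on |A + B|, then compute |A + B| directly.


Cauchy-Davenport: |A + B| ≥ min(p, |A| + |B| - 1) for A, B nonempty in Z/pZ.
|A| = 2, |B| = 3, p = 7.
CD lower bound = min(7, 2 + 3 - 1) = min(7, 4) = 4.
Compute A + B mod 7 directly:
a = 0: 0+0=0, 0+1=1, 0+2=2
a = 5: 5+0=5, 5+1=6, 5+2=0
A + B = {0, 1, 2, 5, 6}, so |A + B| = 5.
Verify: 5 ≥ 4? Yes ✓.

CD lower bound = 4, actual |A + B| = 5.


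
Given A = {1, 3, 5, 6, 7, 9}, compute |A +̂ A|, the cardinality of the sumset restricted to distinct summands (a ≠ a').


Restricted sumset: A +̂ A = {a + a' : a ∈ A, a' ∈ A, a ≠ a'}.
Equivalently, take A + A and drop any sum 2a that is achievable ONLY as a + a for a ∈ A (i.e. sums representable only with equal summands).
Enumerate pairs (a, a') with a < a' (symmetric, so each unordered pair gives one sum; this covers all a ≠ a'):
  1 + 3 = 4
  1 + 5 = 6
  1 + 6 = 7
  1 + 7 = 8
  1 + 9 = 10
  3 + 5 = 8
  3 + 6 = 9
  3 + 7 = 10
  3 + 9 = 12
  5 + 6 = 11
  5 + 7 = 12
  5 + 9 = 14
  6 + 7 = 13
  6 + 9 = 15
  7 + 9 = 16
Collected distinct sums: {4, 6, 7, 8, 9, 10, 11, 12, 13, 14, 15, 16}
|A +̂ A| = 12
(Reference bound: |A +̂ A| ≥ 2|A| - 3 for |A| ≥ 2, with |A| = 6 giving ≥ 9.)

|A +̂ A| = 12


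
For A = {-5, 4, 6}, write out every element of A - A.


A - A = {a - a' : a, a' ∈ A}.
Compute a - a' for each ordered pair (a, a'):
a = -5: -5--5=0, -5-4=-9, -5-6=-11
a = 4: 4--5=9, 4-4=0, 4-6=-2
a = 6: 6--5=11, 6-4=2, 6-6=0
Collecting distinct values (and noting 0 appears from a-a):
A - A = {-11, -9, -2, 0, 2, 9, 11}
|A - A| = 7

A - A = {-11, -9, -2, 0, 2, 9, 11}


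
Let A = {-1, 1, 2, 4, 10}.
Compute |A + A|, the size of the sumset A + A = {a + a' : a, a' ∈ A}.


A + A = {a + a' : a, a' ∈ A}; |A| = 5.
General bounds: 2|A| - 1 ≤ |A + A| ≤ |A|(|A|+1)/2, i.e. 9 ≤ |A + A| ≤ 15.
Lower bound 2|A|-1 is attained iff A is an arithmetic progression.
Enumerate sums a + a' for a ≤ a' (symmetric, so this suffices):
a = -1: -1+-1=-2, -1+1=0, -1+2=1, -1+4=3, -1+10=9
a = 1: 1+1=2, 1+2=3, 1+4=5, 1+10=11
a = 2: 2+2=4, 2+4=6, 2+10=12
a = 4: 4+4=8, 4+10=14
a = 10: 10+10=20
Distinct sums: {-2, 0, 1, 2, 3, 4, 5, 6, 8, 9, 11, 12, 14, 20}
|A + A| = 14

|A + A| = 14


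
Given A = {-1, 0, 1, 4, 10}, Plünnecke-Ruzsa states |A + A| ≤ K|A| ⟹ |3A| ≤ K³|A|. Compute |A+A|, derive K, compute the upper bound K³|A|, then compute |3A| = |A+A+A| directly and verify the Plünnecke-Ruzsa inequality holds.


|A| = 5.
Step 1: Compute A + A by enumerating all 25 pairs.
A + A = {-2, -1, 0, 1, 2, 3, 4, 5, 8, 9, 10, 11, 14, 20}, so |A + A| = 14.
Step 2: Doubling constant K = |A + A|/|A| = 14/5 = 14/5 ≈ 2.8000.
Step 3: Plünnecke-Ruzsa gives |3A| ≤ K³·|A| = (2.8000)³ · 5 ≈ 109.7600.
Step 4: Compute 3A = A + A + A directly by enumerating all triples (a,b,c) ∈ A³; |3A| = 25.
Step 5: Check 25 ≤ 109.7600? Yes ✓.

K = 14/5, Plünnecke-Ruzsa bound K³|A| ≈ 109.7600, |3A| = 25, inequality holds.


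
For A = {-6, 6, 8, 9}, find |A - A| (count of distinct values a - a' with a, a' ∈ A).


A - A = {a - a' : a, a' ∈ A}; |A| = 4.
Bounds: 2|A|-1 ≤ |A - A| ≤ |A|² - |A| + 1, i.e. 7 ≤ |A - A| ≤ 13.
Note: 0 ∈ A - A always (from a - a). The set is symmetric: if d ∈ A - A then -d ∈ A - A.
Enumerate nonzero differences d = a - a' with a > a' (then include -d):
Positive differences: {1, 2, 3, 12, 14, 15}
Full difference set: {0} ∪ (positive diffs) ∪ (negative diffs).
|A - A| = 1 + 2·6 = 13 (matches direct enumeration: 13).

|A - A| = 13


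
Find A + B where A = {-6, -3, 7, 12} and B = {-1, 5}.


A + B = {a + b : a ∈ A, b ∈ B}.
Enumerate all |A|·|B| = 4·2 = 8 pairs (a, b) and collect distinct sums.
a = -6: -6+-1=-7, -6+5=-1
a = -3: -3+-1=-4, -3+5=2
a = 7: 7+-1=6, 7+5=12
a = 12: 12+-1=11, 12+5=17
Collecting distinct sums: A + B = {-7, -4, -1, 2, 6, 11, 12, 17}
|A + B| = 8

A + B = {-7, -4, -1, 2, 6, 11, 12, 17}


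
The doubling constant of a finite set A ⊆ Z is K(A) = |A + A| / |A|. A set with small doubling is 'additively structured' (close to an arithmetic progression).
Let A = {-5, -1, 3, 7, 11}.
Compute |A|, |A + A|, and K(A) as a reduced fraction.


|A| = 5.
Compute A + A by enumerating all 25 pairs.
A + A = {-10, -6, -2, 2, 6, 10, 14, 18, 22}, so |A + A| = 9.
K = |A + A| / |A| = 9/5 (already in lowest terms) ≈ 1.8000.
Reference: AP of size 5 gives K = 9/5 ≈ 1.8000; a fully generic set of size 5 gives K ≈ 3.0000.

|A| = 5, |A + A| = 9, K = 9/5.


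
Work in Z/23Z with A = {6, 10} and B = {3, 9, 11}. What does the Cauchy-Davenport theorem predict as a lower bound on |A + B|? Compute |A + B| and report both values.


Cauchy-Davenport: |A + B| ≥ min(p, |A| + |B| - 1) for A, B nonempty in Z/pZ.
|A| = 2, |B| = 3, p = 23.
CD lower bound = min(23, 2 + 3 - 1) = min(23, 4) = 4.
Compute A + B mod 23 directly:
a = 6: 6+3=9, 6+9=15, 6+11=17
a = 10: 10+3=13, 10+9=19, 10+11=21
A + B = {9, 13, 15, 17, 19, 21}, so |A + B| = 6.
Verify: 6 ≥ 4? Yes ✓.

CD lower bound = 4, actual |A + B| = 6.


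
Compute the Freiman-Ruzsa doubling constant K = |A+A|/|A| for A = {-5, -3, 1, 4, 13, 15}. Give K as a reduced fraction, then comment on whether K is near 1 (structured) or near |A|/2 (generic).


|A| = 6.
Compute A + A by enumerating all 36 pairs.
A + A = {-10, -8, -6, -4, -2, -1, 1, 2, 5, 8, 10, 12, 14, 16, 17, 19, 26, 28, 30}, so |A + A| = 19.
K = |A + A| / |A| = 19/6 (already in lowest terms) ≈ 3.1667.
Reference: AP of size 6 gives K = 11/6 ≈ 1.8333; a fully generic set of size 6 gives K ≈ 3.5000.

|A| = 6, |A + A| = 19, K = 19/6.


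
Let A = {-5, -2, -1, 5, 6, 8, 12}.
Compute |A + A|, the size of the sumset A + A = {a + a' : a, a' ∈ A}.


A + A = {a + a' : a, a' ∈ A}; |A| = 7.
General bounds: 2|A| - 1 ≤ |A + A| ≤ |A|(|A|+1)/2, i.e. 13 ≤ |A + A| ≤ 28.
Lower bound 2|A|-1 is attained iff A is an arithmetic progression.
Enumerate sums a + a' for a ≤ a' (symmetric, so this suffices):
a = -5: -5+-5=-10, -5+-2=-7, -5+-1=-6, -5+5=0, -5+6=1, -5+8=3, -5+12=7
a = -2: -2+-2=-4, -2+-1=-3, -2+5=3, -2+6=4, -2+8=6, -2+12=10
a = -1: -1+-1=-2, -1+5=4, -1+6=5, -1+8=7, -1+12=11
a = 5: 5+5=10, 5+6=11, 5+8=13, 5+12=17
a = 6: 6+6=12, 6+8=14, 6+12=18
a = 8: 8+8=16, 8+12=20
a = 12: 12+12=24
Distinct sums: {-10, -7, -6, -4, -3, -2, 0, 1, 3, 4, 5, 6, 7, 10, 11, 12, 13, 14, 16, 17, 18, 20, 24}
|A + A| = 23

|A + A| = 23


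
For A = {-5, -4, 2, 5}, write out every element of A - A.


A - A = {a - a' : a, a' ∈ A}.
Compute a - a' for each ordered pair (a, a'):
a = -5: -5--5=0, -5--4=-1, -5-2=-7, -5-5=-10
a = -4: -4--5=1, -4--4=0, -4-2=-6, -4-5=-9
a = 2: 2--5=7, 2--4=6, 2-2=0, 2-5=-3
a = 5: 5--5=10, 5--4=9, 5-2=3, 5-5=0
Collecting distinct values (and noting 0 appears from a-a):
A - A = {-10, -9, -7, -6, -3, -1, 0, 1, 3, 6, 7, 9, 10}
|A - A| = 13

A - A = {-10, -9, -7, -6, -3, -1, 0, 1, 3, 6, 7, 9, 10}


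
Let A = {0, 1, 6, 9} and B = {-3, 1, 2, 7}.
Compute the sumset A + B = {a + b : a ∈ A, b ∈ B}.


A + B = {a + b : a ∈ A, b ∈ B}.
Enumerate all |A|·|B| = 4·4 = 16 pairs (a, b) and collect distinct sums.
a = 0: 0+-3=-3, 0+1=1, 0+2=2, 0+7=7
a = 1: 1+-3=-2, 1+1=2, 1+2=3, 1+7=8
a = 6: 6+-3=3, 6+1=7, 6+2=8, 6+7=13
a = 9: 9+-3=6, 9+1=10, 9+2=11, 9+7=16
Collecting distinct sums: A + B = {-3, -2, 1, 2, 3, 6, 7, 8, 10, 11, 13, 16}
|A + B| = 12

A + B = {-3, -2, 1, 2, 3, 6, 7, 8, 10, 11, 13, 16}


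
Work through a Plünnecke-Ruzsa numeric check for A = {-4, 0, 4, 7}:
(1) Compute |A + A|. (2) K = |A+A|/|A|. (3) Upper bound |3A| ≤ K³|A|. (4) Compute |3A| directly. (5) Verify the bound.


|A| = 4.
Step 1: Compute A + A by enumerating all 16 pairs.
A + A = {-8, -4, 0, 3, 4, 7, 8, 11, 14}, so |A + A| = 9.
Step 2: Doubling constant K = |A + A|/|A| = 9/4 = 9/4 ≈ 2.2500.
Step 3: Plünnecke-Ruzsa gives |3A| ≤ K³·|A| = (2.2500)³ · 4 ≈ 45.5625.
Step 4: Compute 3A = A + A + A directly by enumerating all triples (a,b,c) ∈ A³; |3A| = 16.
Step 5: Check 16 ≤ 45.5625? Yes ✓.

K = 9/4, Plünnecke-Ruzsa bound K³|A| ≈ 45.5625, |3A| = 16, inequality holds.


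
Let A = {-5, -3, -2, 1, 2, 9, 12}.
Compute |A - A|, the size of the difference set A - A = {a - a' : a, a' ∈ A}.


A - A = {a - a' : a, a' ∈ A}; |A| = 7.
Bounds: 2|A|-1 ≤ |A - A| ≤ |A|² - |A| + 1, i.e. 13 ≤ |A - A| ≤ 43.
Note: 0 ∈ A - A always (from a - a). The set is symmetric: if d ∈ A - A then -d ∈ A - A.
Enumerate nonzero differences d = a - a' with a > a' (then include -d):
Positive differences: {1, 2, 3, 4, 5, 6, 7, 8, 10, 11, 12, 14, 15, 17}
Full difference set: {0} ∪ (positive diffs) ∪ (negative diffs).
|A - A| = 1 + 2·14 = 29 (matches direct enumeration: 29).

|A - A| = 29


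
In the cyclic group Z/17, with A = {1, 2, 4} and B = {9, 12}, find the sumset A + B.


Work in Z/17Z: reduce every sum a + b modulo 17.
Enumerate all 6 pairs:
a = 1: 1+9=10, 1+12=13
a = 2: 2+9=11, 2+12=14
a = 4: 4+9=13, 4+12=16
Distinct residues collected: {10, 11, 13, 14, 16}
|A + B| = 5 (out of 17 total residues).

A + B = {10, 11, 13, 14, 16}


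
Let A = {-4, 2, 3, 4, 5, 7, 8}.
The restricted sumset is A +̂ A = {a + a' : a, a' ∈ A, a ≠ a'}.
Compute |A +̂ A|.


Restricted sumset: A +̂ A = {a + a' : a ∈ A, a' ∈ A, a ≠ a'}.
Equivalently, take A + A and drop any sum 2a that is achievable ONLY as a + a for a ∈ A (i.e. sums representable only with equal summands).
Enumerate pairs (a, a') with a < a' (symmetric, so each unordered pair gives one sum; this covers all a ≠ a'):
  -4 + 2 = -2
  -4 + 3 = -1
  -4 + 4 = 0
  -4 + 5 = 1
  -4 + 7 = 3
  -4 + 8 = 4
  2 + 3 = 5
  2 + 4 = 6
  2 + 5 = 7
  2 + 7 = 9
  2 + 8 = 10
  3 + 4 = 7
  3 + 5 = 8
  3 + 7 = 10
  3 + 8 = 11
  4 + 5 = 9
  4 + 7 = 11
  4 + 8 = 12
  5 + 7 = 12
  5 + 8 = 13
  7 + 8 = 15
Collected distinct sums: {-2, -1, 0, 1, 3, 4, 5, 6, 7, 8, 9, 10, 11, 12, 13, 15}
|A +̂ A| = 16
(Reference bound: |A +̂ A| ≥ 2|A| - 3 for |A| ≥ 2, with |A| = 7 giving ≥ 11.)

|A +̂ A| = 16


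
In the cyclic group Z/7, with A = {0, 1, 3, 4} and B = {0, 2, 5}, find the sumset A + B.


Work in Z/7Z: reduce every sum a + b modulo 7.
Enumerate all 12 pairs:
a = 0: 0+0=0, 0+2=2, 0+5=5
a = 1: 1+0=1, 1+2=3, 1+5=6
a = 3: 3+0=3, 3+2=5, 3+5=1
a = 4: 4+0=4, 4+2=6, 4+5=2
Distinct residues collected: {0, 1, 2, 3, 4, 5, 6}
|A + B| = 7 (out of 7 total residues).

A + B = {0, 1, 2, 3, 4, 5, 6}


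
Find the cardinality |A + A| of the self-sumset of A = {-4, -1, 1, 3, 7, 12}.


A + A = {a + a' : a, a' ∈ A}; |A| = 6.
General bounds: 2|A| - 1 ≤ |A + A| ≤ |A|(|A|+1)/2, i.e. 11 ≤ |A + A| ≤ 21.
Lower bound 2|A|-1 is attained iff A is an arithmetic progression.
Enumerate sums a + a' for a ≤ a' (symmetric, so this suffices):
a = -4: -4+-4=-8, -4+-1=-5, -4+1=-3, -4+3=-1, -4+7=3, -4+12=8
a = -1: -1+-1=-2, -1+1=0, -1+3=2, -1+7=6, -1+12=11
a = 1: 1+1=2, 1+3=4, 1+7=8, 1+12=13
a = 3: 3+3=6, 3+7=10, 3+12=15
a = 7: 7+7=14, 7+12=19
a = 12: 12+12=24
Distinct sums: {-8, -5, -3, -2, -1, 0, 2, 3, 4, 6, 8, 10, 11, 13, 14, 15, 19, 24}
|A + A| = 18

|A + A| = 18


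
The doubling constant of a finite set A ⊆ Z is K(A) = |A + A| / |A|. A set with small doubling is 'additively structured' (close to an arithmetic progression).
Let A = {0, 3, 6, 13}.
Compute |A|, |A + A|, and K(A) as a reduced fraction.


|A| = 4.
Compute A + A by enumerating all 16 pairs.
A + A = {0, 3, 6, 9, 12, 13, 16, 19, 26}, so |A + A| = 9.
K = |A + A| / |A| = 9/4 (already in lowest terms) ≈ 2.2500.
Reference: AP of size 4 gives K = 7/4 ≈ 1.7500; a fully generic set of size 4 gives K ≈ 2.5000.

|A| = 4, |A + A| = 9, K = 9/4.


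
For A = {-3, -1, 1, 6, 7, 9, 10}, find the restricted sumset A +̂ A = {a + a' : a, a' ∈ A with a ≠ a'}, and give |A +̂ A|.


Restricted sumset: A +̂ A = {a + a' : a ∈ A, a' ∈ A, a ≠ a'}.
Equivalently, take A + A and drop any sum 2a that is achievable ONLY as a + a for a ∈ A (i.e. sums representable only with equal summands).
Enumerate pairs (a, a') with a < a' (symmetric, so each unordered pair gives one sum; this covers all a ≠ a'):
  -3 + -1 = -4
  -3 + 1 = -2
  -3 + 6 = 3
  -3 + 7 = 4
  -3 + 9 = 6
  -3 + 10 = 7
  -1 + 1 = 0
  -1 + 6 = 5
  -1 + 7 = 6
  -1 + 9 = 8
  -1 + 10 = 9
  1 + 6 = 7
  1 + 7 = 8
  1 + 9 = 10
  1 + 10 = 11
  6 + 7 = 13
  6 + 9 = 15
  6 + 10 = 16
  7 + 9 = 16
  7 + 10 = 17
  9 + 10 = 19
Collected distinct sums: {-4, -2, 0, 3, 4, 5, 6, 7, 8, 9, 10, 11, 13, 15, 16, 17, 19}
|A +̂ A| = 17
(Reference bound: |A +̂ A| ≥ 2|A| - 3 for |A| ≥ 2, with |A| = 7 giving ≥ 11.)

|A +̂ A| = 17


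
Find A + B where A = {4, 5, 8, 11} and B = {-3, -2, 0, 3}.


A + B = {a + b : a ∈ A, b ∈ B}.
Enumerate all |A|·|B| = 4·4 = 16 pairs (a, b) and collect distinct sums.
a = 4: 4+-3=1, 4+-2=2, 4+0=4, 4+3=7
a = 5: 5+-3=2, 5+-2=3, 5+0=5, 5+3=8
a = 8: 8+-3=5, 8+-2=6, 8+0=8, 8+3=11
a = 11: 11+-3=8, 11+-2=9, 11+0=11, 11+3=14
Collecting distinct sums: A + B = {1, 2, 3, 4, 5, 6, 7, 8, 9, 11, 14}
|A + B| = 11

A + B = {1, 2, 3, 4, 5, 6, 7, 8, 9, 11, 14}


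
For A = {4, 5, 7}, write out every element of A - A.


A - A = {a - a' : a, a' ∈ A}.
Compute a - a' for each ordered pair (a, a'):
a = 4: 4-4=0, 4-5=-1, 4-7=-3
a = 5: 5-4=1, 5-5=0, 5-7=-2
a = 7: 7-4=3, 7-5=2, 7-7=0
Collecting distinct values (and noting 0 appears from a-a):
A - A = {-3, -2, -1, 0, 1, 2, 3}
|A - A| = 7

A - A = {-3, -2, -1, 0, 1, 2, 3}


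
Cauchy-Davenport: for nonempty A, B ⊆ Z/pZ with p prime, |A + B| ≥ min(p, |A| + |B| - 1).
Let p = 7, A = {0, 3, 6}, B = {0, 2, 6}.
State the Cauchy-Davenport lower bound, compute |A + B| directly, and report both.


Cauchy-Davenport: |A + B| ≥ min(p, |A| + |B| - 1) for A, B nonempty in Z/pZ.
|A| = 3, |B| = 3, p = 7.
CD lower bound = min(7, 3 + 3 - 1) = min(7, 5) = 5.
Compute A + B mod 7 directly:
a = 0: 0+0=0, 0+2=2, 0+6=6
a = 3: 3+0=3, 3+2=5, 3+6=2
a = 6: 6+0=6, 6+2=1, 6+6=5
A + B = {0, 1, 2, 3, 5, 6}, so |A + B| = 6.
Verify: 6 ≥ 5? Yes ✓.

CD lower bound = 5, actual |A + B| = 6.


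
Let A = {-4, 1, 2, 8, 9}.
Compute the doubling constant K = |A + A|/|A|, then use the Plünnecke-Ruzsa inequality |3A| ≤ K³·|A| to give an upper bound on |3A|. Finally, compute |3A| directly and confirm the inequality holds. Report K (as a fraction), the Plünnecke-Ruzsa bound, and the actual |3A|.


|A| = 5.
Step 1: Compute A + A by enumerating all 25 pairs.
A + A = {-8, -3, -2, 2, 3, 4, 5, 9, 10, 11, 16, 17, 18}, so |A + A| = 13.
Step 2: Doubling constant K = |A + A|/|A| = 13/5 = 13/5 ≈ 2.6000.
Step 3: Plünnecke-Ruzsa gives |3A| ≤ K³·|A| = (2.6000)³ · 5 ≈ 87.8800.
Step 4: Compute 3A = A + A + A directly by enumerating all triples (a,b,c) ∈ A³; |3A| = 25.
Step 5: Check 25 ≤ 87.8800? Yes ✓.

K = 13/5, Plünnecke-Ruzsa bound K³|A| ≈ 87.8800, |3A| = 25, inequality holds.


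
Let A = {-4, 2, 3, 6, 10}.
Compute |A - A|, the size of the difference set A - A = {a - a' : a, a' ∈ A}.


A - A = {a - a' : a, a' ∈ A}; |A| = 5.
Bounds: 2|A|-1 ≤ |A - A| ≤ |A|² - |A| + 1, i.e. 9 ≤ |A - A| ≤ 21.
Note: 0 ∈ A - A always (from a - a). The set is symmetric: if d ∈ A - A then -d ∈ A - A.
Enumerate nonzero differences d = a - a' with a > a' (then include -d):
Positive differences: {1, 3, 4, 6, 7, 8, 10, 14}
Full difference set: {0} ∪ (positive diffs) ∪ (negative diffs).
|A - A| = 1 + 2·8 = 17 (matches direct enumeration: 17).

|A - A| = 17


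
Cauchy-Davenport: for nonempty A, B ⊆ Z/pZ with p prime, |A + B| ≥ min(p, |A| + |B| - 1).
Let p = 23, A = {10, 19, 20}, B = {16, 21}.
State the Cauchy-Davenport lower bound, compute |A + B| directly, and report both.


Cauchy-Davenport: |A + B| ≥ min(p, |A| + |B| - 1) for A, B nonempty in Z/pZ.
|A| = 3, |B| = 2, p = 23.
CD lower bound = min(23, 3 + 2 - 1) = min(23, 4) = 4.
Compute A + B mod 23 directly:
a = 10: 10+16=3, 10+21=8
a = 19: 19+16=12, 19+21=17
a = 20: 20+16=13, 20+21=18
A + B = {3, 8, 12, 13, 17, 18}, so |A + B| = 6.
Verify: 6 ≥ 4? Yes ✓.

CD lower bound = 4, actual |A + B| = 6.


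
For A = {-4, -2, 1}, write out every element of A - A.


A - A = {a - a' : a, a' ∈ A}.
Compute a - a' for each ordered pair (a, a'):
a = -4: -4--4=0, -4--2=-2, -4-1=-5
a = -2: -2--4=2, -2--2=0, -2-1=-3
a = 1: 1--4=5, 1--2=3, 1-1=0
Collecting distinct values (and noting 0 appears from a-a):
A - A = {-5, -3, -2, 0, 2, 3, 5}
|A - A| = 7

A - A = {-5, -3, -2, 0, 2, 3, 5}


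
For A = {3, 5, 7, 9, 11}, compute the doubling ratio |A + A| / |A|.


|A| = 5.
Compute A + A by enumerating all 25 pairs.
A + A = {6, 8, 10, 12, 14, 16, 18, 20, 22}, so |A + A| = 9.
K = |A + A| / |A| = 9/5 (already in lowest terms) ≈ 1.8000.
Reference: AP of size 5 gives K = 9/5 ≈ 1.8000; a fully generic set of size 5 gives K ≈ 3.0000.

|A| = 5, |A + A| = 9, K = 9/5.


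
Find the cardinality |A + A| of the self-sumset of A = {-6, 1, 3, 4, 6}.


A + A = {a + a' : a, a' ∈ A}; |A| = 5.
General bounds: 2|A| - 1 ≤ |A + A| ≤ |A|(|A|+1)/2, i.e. 9 ≤ |A + A| ≤ 15.
Lower bound 2|A|-1 is attained iff A is an arithmetic progression.
Enumerate sums a + a' for a ≤ a' (symmetric, so this suffices):
a = -6: -6+-6=-12, -6+1=-5, -6+3=-3, -6+4=-2, -6+6=0
a = 1: 1+1=2, 1+3=4, 1+4=5, 1+6=7
a = 3: 3+3=6, 3+4=7, 3+6=9
a = 4: 4+4=8, 4+6=10
a = 6: 6+6=12
Distinct sums: {-12, -5, -3, -2, 0, 2, 4, 5, 6, 7, 8, 9, 10, 12}
|A + A| = 14

|A + A| = 14


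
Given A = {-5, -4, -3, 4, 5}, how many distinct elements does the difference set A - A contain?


A - A = {a - a' : a, a' ∈ A}; |A| = 5.
Bounds: 2|A|-1 ≤ |A - A| ≤ |A|² - |A| + 1, i.e. 9 ≤ |A - A| ≤ 21.
Note: 0 ∈ A - A always (from a - a). The set is symmetric: if d ∈ A - A then -d ∈ A - A.
Enumerate nonzero differences d = a - a' with a > a' (then include -d):
Positive differences: {1, 2, 7, 8, 9, 10}
Full difference set: {0} ∪ (positive diffs) ∪ (negative diffs).
|A - A| = 1 + 2·6 = 13 (matches direct enumeration: 13).

|A - A| = 13


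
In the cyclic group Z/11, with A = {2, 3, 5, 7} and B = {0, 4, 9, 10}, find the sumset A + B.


Work in Z/11Z: reduce every sum a + b modulo 11.
Enumerate all 16 pairs:
a = 2: 2+0=2, 2+4=6, 2+9=0, 2+10=1
a = 3: 3+0=3, 3+4=7, 3+9=1, 3+10=2
a = 5: 5+0=5, 5+4=9, 5+9=3, 5+10=4
a = 7: 7+0=7, 7+4=0, 7+9=5, 7+10=6
Distinct residues collected: {0, 1, 2, 3, 4, 5, 6, 7, 9}
|A + B| = 9 (out of 11 total residues).

A + B = {0, 1, 2, 3, 4, 5, 6, 7, 9}


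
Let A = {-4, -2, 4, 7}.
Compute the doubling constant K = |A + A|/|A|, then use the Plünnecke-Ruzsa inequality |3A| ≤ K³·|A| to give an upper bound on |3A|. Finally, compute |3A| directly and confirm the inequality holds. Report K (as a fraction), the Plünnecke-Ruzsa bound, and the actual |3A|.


|A| = 4.
Step 1: Compute A + A by enumerating all 16 pairs.
A + A = {-8, -6, -4, 0, 2, 3, 5, 8, 11, 14}, so |A + A| = 10.
Step 2: Doubling constant K = |A + A|/|A| = 10/4 = 10/4 ≈ 2.5000.
Step 3: Plünnecke-Ruzsa gives |3A| ≤ K³·|A| = (2.5000)³ · 4 ≈ 62.5000.
Step 4: Compute 3A = A + A + A directly by enumerating all triples (a,b,c) ∈ A³; |3A| = 19.
Step 5: Check 19 ≤ 62.5000? Yes ✓.

K = 10/4, Plünnecke-Ruzsa bound K³|A| ≈ 62.5000, |3A| = 19, inequality holds.


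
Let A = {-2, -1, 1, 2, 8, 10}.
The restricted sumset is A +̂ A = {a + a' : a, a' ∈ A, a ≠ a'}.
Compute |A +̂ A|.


Restricted sumset: A +̂ A = {a + a' : a ∈ A, a' ∈ A, a ≠ a'}.
Equivalently, take A + A and drop any sum 2a that is achievable ONLY as a + a for a ∈ A (i.e. sums representable only with equal summands).
Enumerate pairs (a, a') with a < a' (symmetric, so each unordered pair gives one sum; this covers all a ≠ a'):
  -2 + -1 = -3
  -2 + 1 = -1
  -2 + 2 = 0
  -2 + 8 = 6
  -2 + 10 = 8
  -1 + 1 = 0
  -1 + 2 = 1
  -1 + 8 = 7
  -1 + 10 = 9
  1 + 2 = 3
  1 + 8 = 9
  1 + 10 = 11
  2 + 8 = 10
  2 + 10 = 12
  8 + 10 = 18
Collected distinct sums: {-3, -1, 0, 1, 3, 6, 7, 8, 9, 10, 11, 12, 18}
|A +̂ A| = 13
(Reference bound: |A +̂ A| ≥ 2|A| - 3 for |A| ≥ 2, with |A| = 6 giving ≥ 9.)

|A +̂ A| = 13


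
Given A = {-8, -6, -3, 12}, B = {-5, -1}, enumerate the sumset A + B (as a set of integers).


A + B = {a + b : a ∈ A, b ∈ B}.
Enumerate all |A|·|B| = 4·2 = 8 pairs (a, b) and collect distinct sums.
a = -8: -8+-5=-13, -8+-1=-9
a = -6: -6+-5=-11, -6+-1=-7
a = -3: -3+-5=-8, -3+-1=-4
a = 12: 12+-5=7, 12+-1=11
Collecting distinct sums: A + B = {-13, -11, -9, -8, -7, -4, 7, 11}
|A + B| = 8

A + B = {-13, -11, -9, -8, -7, -4, 7, 11}


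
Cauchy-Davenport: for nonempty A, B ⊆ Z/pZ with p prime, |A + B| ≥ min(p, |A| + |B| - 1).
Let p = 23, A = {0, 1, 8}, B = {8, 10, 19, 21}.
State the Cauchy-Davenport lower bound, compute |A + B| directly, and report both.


Cauchy-Davenport: |A + B| ≥ min(p, |A| + |B| - 1) for A, B nonempty in Z/pZ.
|A| = 3, |B| = 4, p = 23.
CD lower bound = min(23, 3 + 4 - 1) = min(23, 6) = 6.
Compute A + B mod 23 directly:
a = 0: 0+8=8, 0+10=10, 0+19=19, 0+21=21
a = 1: 1+8=9, 1+10=11, 1+19=20, 1+21=22
a = 8: 8+8=16, 8+10=18, 8+19=4, 8+21=6
A + B = {4, 6, 8, 9, 10, 11, 16, 18, 19, 20, 21, 22}, so |A + B| = 12.
Verify: 12 ≥ 6? Yes ✓.

CD lower bound = 6, actual |A + B| = 12.


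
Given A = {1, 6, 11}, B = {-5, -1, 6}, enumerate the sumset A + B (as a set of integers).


A + B = {a + b : a ∈ A, b ∈ B}.
Enumerate all |A|·|B| = 3·3 = 9 pairs (a, b) and collect distinct sums.
a = 1: 1+-5=-4, 1+-1=0, 1+6=7
a = 6: 6+-5=1, 6+-1=5, 6+6=12
a = 11: 11+-5=6, 11+-1=10, 11+6=17
Collecting distinct sums: A + B = {-4, 0, 1, 5, 6, 7, 10, 12, 17}
|A + B| = 9

A + B = {-4, 0, 1, 5, 6, 7, 10, 12, 17}


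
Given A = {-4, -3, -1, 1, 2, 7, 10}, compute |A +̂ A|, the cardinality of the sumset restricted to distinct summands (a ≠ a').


Restricted sumset: A +̂ A = {a + a' : a ∈ A, a' ∈ A, a ≠ a'}.
Equivalently, take A + A and drop any sum 2a that is achievable ONLY as a + a for a ∈ A (i.e. sums representable only with equal summands).
Enumerate pairs (a, a') with a < a' (symmetric, so each unordered pair gives one sum; this covers all a ≠ a'):
  -4 + -3 = -7
  -4 + -1 = -5
  -4 + 1 = -3
  -4 + 2 = -2
  -4 + 7 = 3
  -4 + 10 = 6
  -3 + -1 = -4
  -3 + 1 = -2
  -3 + 2 = -1
  -3 + 7 = 4
  -3 + 10 = 7
  -1 + 1 = 0
  -1 + 2 = 1
  -1 + 7 = 6
  -1 + 10 = 9
  1 + 2 = 3
  1 + 7 = 8
  1 + 10 = 11
  2 + 7 = 9
  2 + 10 = 12
  7 + 10 = 17
Collected distinct sums: {-7, -5, -4, -3, -2, -1, 0, 1, 3, 4, 6, 7, 8, 9, 11, 12, 17}
|A +̂ A| = 17
(Reference bound: |A +̂ A| ≥ 2|A| - 3 for |A| ≥ 2, with |A| = 7 giving ≥ 11.)

|A +̂ A| = 17


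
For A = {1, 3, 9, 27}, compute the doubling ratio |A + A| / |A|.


|A| = 4.
Compute A + A by enumerating all 16 pairs.
A + A = {2, 4, 6, 10, 12, 18, 28, 30, 36, 54}, so |A + A| = 10.
K = |A + A| / |A| = 10/4 = 5/2 ≈ 2.5000.
Reference: AP of size 4 gives K = 7/4 ≈ 1.7500; a fully generic set of size 4 gives K ≈ 2.5000.

|A| = 4, |A + A| = 10, K = 10/4 = 5/2.


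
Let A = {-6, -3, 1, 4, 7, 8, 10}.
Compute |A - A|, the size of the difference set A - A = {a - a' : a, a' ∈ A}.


A - A = {a - a' : a, a' ∈ A}; |A| = 7.
Bounds: 2|A|-1 ≤ |A - A| ≤ |A|² - |A| + 1, i.e. 13 ≤ |A - A| ≤ 43.
Note: 0 ∈ A - A always (from a - a). The set is symmetric: if d ∈ A - A then -d ∈ A - A.
Enumerate nonzero differences d = a - a' with a > a' (then include -d):
Positive differences: {1, 2, 3, 4, 6, 7, 9, 10, 11, 13, 14, 16}
Full difference set: {0} ∪ (positive diffs) ∪ (negative diffs).
|A - A| = 1 + 2·12 = 25 (matches direct enumeration: 25).

|A - A| = 25


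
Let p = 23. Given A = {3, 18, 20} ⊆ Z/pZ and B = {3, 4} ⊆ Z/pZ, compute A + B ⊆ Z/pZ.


Work in Z/23Z: reduce every sum a + b modulo 23.
Enumerate all 6 pairs:
a = 3: 3+3=6, 3+4=7
a = 18: 18+3=21, 18+4=22
a = 20: 20+3=0, 20+4=1
Distinct residues collected: {0, 1, 6, 7, 21, 22}
|A + B| = 6 (out of 23 total residues).

A + B = {0, 1, 6, 7, 21, 22}


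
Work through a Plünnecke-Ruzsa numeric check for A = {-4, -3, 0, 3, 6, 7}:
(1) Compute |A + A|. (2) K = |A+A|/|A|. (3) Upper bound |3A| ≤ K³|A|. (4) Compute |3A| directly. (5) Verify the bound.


|A| = 6.
Step 1: Compute A + A by enumerating all 36 pairs.
A + A = {-8, -7, -6, -4, -3, -1, 0, 2, 3, 4, 6, 7, 9, 10, 12, 13, 14}, so |A + A| = 17.
Step 2: Doubling constant K = |A + A|/|A| = 17/6 = 17/6 ≈ 2.8333.
Step 3: Plünnecke-Ruzsa gives |3A| ≤ K³·|A| = (2.8333)³ · 6 ≈ 136.4722.
Step 4: Compute 3A = A + A + A directly by enumerating all triples (a,b,c) ∈ A³; |3A| = 34.
Step 5: Check 34 ≤ 136.4722? Yes ✓.

K = 17/6, Plünnecke-Ruzsa bound K³|A| ≈ 136.4722, |3A| = 34, inequality holds.


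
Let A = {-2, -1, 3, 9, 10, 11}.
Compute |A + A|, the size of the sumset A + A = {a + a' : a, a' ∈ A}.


A + A = {a + a' : a, a' ∈ A}; |A| = 6.
General bounds: 2|A| - 1 ≤ |A + A| ≤ |A|(|A|+1)/2, i.e. 11 ≤ |A + A| ≤ 21.
Lower bound 2|A|-1 is attained iff A is an arithmetic progression.
Enumerate sums a + a' for a ≤ a' (symmetric, so this suffices):
a = -2: -2+-2=-4, -2+-1=-3, -2+3=1, -2+9=7, -2+10=8, -2+11=9
a = -1: -1+-1=-2, -1+3=2, -1+9=8, -1+10=9, -1+11=10
a = 3: 3+3=6, 3+9=12, 3+10=13, 3+11=14
a = 9: 9+9=18, 9+10=19, 9+11=20
a = 10: 10+10=20, 10+11=21
a = 11: 11+11=22
Distinct sums: {-4, -3, -2, 1, 2, 6, 7, 8, 9, 10, 12, 13, 14, 18, 19, 20, 21, 22}
|A + A| = 18

|A + A| = 18


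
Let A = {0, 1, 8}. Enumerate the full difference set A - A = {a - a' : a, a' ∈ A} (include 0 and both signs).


A - A = {a - a' : a, a' ∈ A}.
Compute a - a' for each ordered pair (a, a'):
a = 0: 0-0=0, 0-1=-1, 0-8=-8
a = 1: 1-0=1, 1-1=0, 1-8=-7
a = 8: 8-0=8, 8-1=7, 8-8=0
Collecting distinct values (and noting 0 appears from a-a):
A - A = {-8, -7, -1, 0, 1, 7, 8}
|A - A| = 7

A - A = {-8, -7, -1, 0, 1, 7, 8}


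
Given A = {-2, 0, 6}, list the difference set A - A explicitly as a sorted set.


A - A = {a - a' : a, a' ∈ A}.
Compute a - a' for each ordered pair (a, a'):
a = -2: -2--2=0, -2-0=-2, -2-6=-8
a = 0: 0--2=2, 0-0=0, 0-6=-6
a = 6: 6--2=8, 6-0=6, 6-6=0
Collecting distinct values (and noting 0 appears from a-a):
A - A = {-8, -6, -2, 0, 2, 6, 8}
|A - A| = 7

A - A = {-8, -6, -2, 0, 2, 6, 8}


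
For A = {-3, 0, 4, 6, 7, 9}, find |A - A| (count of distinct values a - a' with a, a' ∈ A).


A - A = {a - a' : a, a' ∈ A}; |A| = 6.
Bounds: 2|A|-1 ≤ |A - A| ≤ |A|² - |A| + 1, i.e. 11 ≤ |A - A| ≤ 31.
Note: 0 ∈ A - A always (from a - a). The set is symmetric: if d ∈ A - A then -d ∈ A - A.
Enumerate nonzero differences d = a - a' with a > a' (then include -d):
Positive differences: {1, 2, 3, 4, 5, 6, 7, 9, 10, 12}
Full difference set: {0} ∪ (positive diffs) ∪ (negative diffs).
|A - A| = 1 + 2·10 = 21 (matches direct enumeration: 21).

|A - A| = 21


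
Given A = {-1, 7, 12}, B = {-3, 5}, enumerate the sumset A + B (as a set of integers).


A + B = {a + b : a ∈ A, b ∈ B}.
Enumerate all |A|·|B| = 3·2 = 6 pairs (a, b) and collect distinct sums.
a = -1: -1+-3=-4, -1+5=4
a = 7: 7+-3=4, 7+5=12
a = 12: 12+-3=9, 12+5=17
Collecting distinct sums: A + B = {-4, 4, 9, 12, 17}
|A + B| = 5

A + B = {-4, 4, 9, 12, 17}


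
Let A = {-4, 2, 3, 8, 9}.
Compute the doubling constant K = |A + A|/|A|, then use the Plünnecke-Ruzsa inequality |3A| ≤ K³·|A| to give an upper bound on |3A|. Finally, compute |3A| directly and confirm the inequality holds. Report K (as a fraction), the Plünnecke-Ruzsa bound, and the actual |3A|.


|A| = 5.
Step 1: Compute A + A by enumerating all 25 pairs.
A + A = {-8, -2, -1, 4, 5, 6, 10, 11, 12, 16, 17, 18}, so |A + A| = 12.
Step 2: Doubling constant K = |A + A|/|A| = 12/5 = 12/5 ≈ 2.4000.
Step 3: Plünnecke-Ruzsa gives |3A| ≤ K³·|A| = (2.4000)³ · 5 ≈ 69.1200.
Step 4: Compute 3A = A + A + A directly by enumerating all triples (a,b,c) ∈ A³; |3A| = 22.
Step 5: Check 22 ≤ 69.1200? Yes ✓.

K = 12/5, Plünnecke-Ruzsa bound K³|A| ≈ 69.1200, |3A| = 22, inequality holds.


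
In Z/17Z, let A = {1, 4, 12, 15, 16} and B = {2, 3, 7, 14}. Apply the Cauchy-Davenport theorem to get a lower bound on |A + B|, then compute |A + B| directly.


Cauchy-Davenport: |A + B| ≥ min(p, |A| + |B| - 1) for A, B nonempty in Z/pZ.
|A| = 5, |B| = 4, p = 17.
CD lower bound = min(17, 5 + 4 - 1) = min(17, 8) = 8.
Compute A + B mod 17 directly:
a = 1: 1+2=3, 1+3=4, 1+7=8, 1+14=15
a = 4: 4+2=6, 4+3=7, 4+7=11, 4+14=1
a = 12: 12+2=14, 12+3=15, 12+7=2, 12+14=9
a = 15: 15+2=0, 15+3=1, 15+7=5, 15+14=12
a = 16: 16+2=1, 16+3=2, 16+7=6, 16+14=13
A + B = {0, 1, 2, 3, 4, 5, 6, 7, 8, 9, 11, 12, 13, 14, 15}, so |A + B| = 15.
Verify: 15 ≥ 8? Yes ✓.

CD lower bound = 8, actual |A + B| = 15.


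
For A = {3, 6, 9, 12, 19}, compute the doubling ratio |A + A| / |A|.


|A| = 5.
Compute A + A by enumerating all 25 pairs.
A + A = {6, 9, 12, 15, 18, 21, 22, 24, 25, 28, 31, 38}, so |A + A| = 12.
K = |A + A| / |A| = 12/5 (already in lowest terms) ≈ 2.4000.
Reference: AP of size 5 gives K = 9/5 ≈ 1.8000; a fully generic set of size 5 gives K ≈ 3.0000.

|A| = 5, |A + A| = 12, K = 12/5.


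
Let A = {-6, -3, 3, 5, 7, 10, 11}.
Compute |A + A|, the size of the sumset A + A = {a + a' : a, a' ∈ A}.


A + A = {a + a' : a, a' ∈ A}; |A| = 7.
General bounds: 2|A| - 1 ≤ |A + A| ≤ |A|(|A|+1)/2, i.e. 13 ≤ |A + A| ≤ 28.
Lower bound 2|A|-1 is attained iff A is an arithmetic progression.
Enumerate sums a + a' for a ≤ a' (symmetric, so this suffices):
a = -6: -6+-6=-12, -6+-3=-9, -6+3=-3, -6+5=-1, -6+7=1, -6+10=4, -6+11=5
a = -3: -3+-3=-6, -3+3=0, -3+5=2, -3+7=4, -3+10=7, -3+11=8
a = 3: 3+3=6, 3+5=8, 3+7=10, 3+10=13, 3+11=14
a = 5: 5+5=10, 5+7=12, 5+10=15, 5+11=16
a = 7: 7+7=14, 7+10=17, 7+11=18
a = 10: 10+10=20, 10+11=21
a = 11: 11+11=22
Distinct sums: {-12, -9, -6, -3, -1, 0, 1, 2, 4, 5, 6, 7, 8, 10, 12, 13, 14, 15, 16, 17, 18, 20, 21, 22}
|A + A| = 24

|A + A| = 24


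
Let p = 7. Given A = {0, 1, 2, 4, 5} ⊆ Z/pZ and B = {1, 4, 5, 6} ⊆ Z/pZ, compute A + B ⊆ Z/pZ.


Work in Z/7Z: reduce every sum a + b modulo 7.
Enumerate all 20 pairs:
a = 0: 0+1=1, 0+4=4, 0+5=5, 0+6=6
a = 1: 1+1=2, 1+4=5, 1+5=6, 1+6=0
a = 2: 2+1=3, 2+4=6, 2+5=0, 2+6=1
a = 4: 4+1=5, 4+4=1, 4+5=2, 4+6=3
a = 5: 5+1=6, 5+4=2, 5+5=3, 5+6=4
Distinct residues collected: {0, 1, 2, 3, 4, 5, 6}
|A + B| = 7 (out of 7 total residues).

A + B = {0, 1, 2, 3, 4, 5, 6}


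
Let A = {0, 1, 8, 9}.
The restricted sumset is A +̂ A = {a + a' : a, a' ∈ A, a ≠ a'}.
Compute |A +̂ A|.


Restricted sumset: A +̂ A = {a + a' : a ∈ A, a' ∈ A, a ≠ a'}.
Equivalently, take A + A and drop any sum 2a that is achievable ONLY as a + a for a ∈ A (i.e. sums representable only with equal summands).
Enumerate pairs (a, a') with a < a' (symmetric, so each unordered pair gives one sum; this covers all a ≠ a'):
  0 + 1 = 1
  0 + 8 = 8
  0 + 9 = 9
  1 + 8 = 9
  1 + 9 = 10
  8 + 9 = 17
Collected distinct sums: {1, 8, 9, 10, 17}
|A +̂ A| = 5
(Reference bound: |A +̂ A| ≥ 2|A| - 3 for |A| ≥ 2, with |A| = 4 giving ≥ 5.)

|A +̂ A| = 5


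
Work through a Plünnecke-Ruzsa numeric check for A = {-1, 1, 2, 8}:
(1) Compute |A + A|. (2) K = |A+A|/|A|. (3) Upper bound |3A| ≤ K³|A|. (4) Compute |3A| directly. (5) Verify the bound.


|A| = 4.
Step 1: Compute A + A by enumerating all 16 pairs.
A + A = {-2, 0, 1, 2, 3, 4, 7, 9, 10, 16}, so |A + A| = 10.
Step 2: Doubling constant K = |A + A|/|A| = 10/4 = 10/4 ≈ 2.5000.
Step 3: Plünnecke-Ruzsa gives |3A| ≤ K³·|A| = (2.5000)³ · 4 ≈ 62.5000.
Step 4: Compute 3A = A + A + A directly by enumerating all triples (a,b,c) ∈ A³; |3A| = 18.
Step 5: Check 18 ≤ 62.5000? Yes ✓.

K = 10/4, Plünnecke-Ruzsa bound K³|A| ≈ 62.5000, |3A| = 18, inequality holds.
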